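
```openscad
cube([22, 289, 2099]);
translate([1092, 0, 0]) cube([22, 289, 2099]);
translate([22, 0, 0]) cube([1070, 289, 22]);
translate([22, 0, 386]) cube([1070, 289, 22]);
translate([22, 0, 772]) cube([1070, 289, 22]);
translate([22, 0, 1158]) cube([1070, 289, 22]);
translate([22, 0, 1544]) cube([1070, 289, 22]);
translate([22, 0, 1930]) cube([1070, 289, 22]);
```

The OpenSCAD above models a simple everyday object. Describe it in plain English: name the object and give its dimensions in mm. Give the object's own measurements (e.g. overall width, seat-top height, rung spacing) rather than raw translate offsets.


An open bookshelf. Two side panels, each 22 mm thick, 289 mm deep and 2099 mm tall, stand 1114 mm apart (outside-to-outside). Between them sit 6 shelves, each 22 mm thick and 289 mm deep, spanning the full gap between the sides. The bottom shelf rests on the floor (its underside at z = 0) and the clear gap between one shelf's top and the next shelf's underside is 364 mm.


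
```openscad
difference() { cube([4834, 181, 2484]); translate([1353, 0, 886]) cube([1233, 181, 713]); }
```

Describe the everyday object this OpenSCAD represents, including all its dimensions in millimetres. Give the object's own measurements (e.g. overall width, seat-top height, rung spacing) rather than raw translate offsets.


A wall 4834 mm long (x), 181 mm thick (y), 2484 mm tall, with a rectangular window opening cut through it. The opening is 1233 mm wide and 713 mm tall; its sill is at z = 886 mm and its near (−x) edge is 1353 mm from the wall's −x end. The opening passes through the full wall thickness.


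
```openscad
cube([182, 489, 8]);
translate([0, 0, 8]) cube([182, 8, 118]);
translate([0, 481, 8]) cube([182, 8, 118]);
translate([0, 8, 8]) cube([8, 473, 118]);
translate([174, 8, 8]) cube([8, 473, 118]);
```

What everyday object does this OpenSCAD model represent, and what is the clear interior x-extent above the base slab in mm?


An open box. The internal width is 166 mm.

A 182×489 base slab with four walls standing on it — an open box. The base is 182 mm wide and the walls are 8 mm thick, so the internal width is 182 − 2 × 8 = 166 mm.


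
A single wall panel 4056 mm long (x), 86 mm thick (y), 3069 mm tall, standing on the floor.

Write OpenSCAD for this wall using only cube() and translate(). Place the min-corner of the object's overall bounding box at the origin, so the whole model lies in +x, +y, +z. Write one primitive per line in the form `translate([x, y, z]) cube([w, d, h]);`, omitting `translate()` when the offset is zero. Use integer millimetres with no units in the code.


cube([4056, 86, 3069]);


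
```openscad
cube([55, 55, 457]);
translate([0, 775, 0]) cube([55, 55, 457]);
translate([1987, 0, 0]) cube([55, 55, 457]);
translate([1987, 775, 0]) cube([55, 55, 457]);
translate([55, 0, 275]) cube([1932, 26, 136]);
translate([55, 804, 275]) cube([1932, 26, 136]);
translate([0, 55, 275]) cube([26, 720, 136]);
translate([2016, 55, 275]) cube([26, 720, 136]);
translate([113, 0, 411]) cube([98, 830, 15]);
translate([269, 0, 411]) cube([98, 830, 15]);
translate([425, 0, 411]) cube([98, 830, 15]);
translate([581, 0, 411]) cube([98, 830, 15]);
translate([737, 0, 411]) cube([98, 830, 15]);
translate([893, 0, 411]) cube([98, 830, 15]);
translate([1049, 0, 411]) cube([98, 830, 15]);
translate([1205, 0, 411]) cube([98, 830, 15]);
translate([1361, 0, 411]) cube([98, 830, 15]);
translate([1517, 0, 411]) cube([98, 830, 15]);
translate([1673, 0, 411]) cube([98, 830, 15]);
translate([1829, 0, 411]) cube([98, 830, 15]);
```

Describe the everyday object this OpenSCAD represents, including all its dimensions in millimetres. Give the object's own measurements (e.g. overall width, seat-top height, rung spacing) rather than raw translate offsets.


A bed frame 2042 mm long (x) by 830 mm wide (y). Four 55×55 mm corner posts, 457 mm tall, at the corners of the footprint. Four rails of 26 mm thickness and 136 mm height run between adjacent posts with their undersides at z = 275 mm, their outer faces flush with the outside of the frame (the two x-running rails run between the posts' inner faces; the two y-running rails run between the posts' inner faces). 12 slats, each 98 mm wide (x) and 15 mm thick, lie across the top of the two x-running rails, running the full 830 mm width of the frame in y; along x they sit between the end posts with a 58 mm gap after the −x posts and between neighbouring slats, leaving 60 mm before the +x posts.


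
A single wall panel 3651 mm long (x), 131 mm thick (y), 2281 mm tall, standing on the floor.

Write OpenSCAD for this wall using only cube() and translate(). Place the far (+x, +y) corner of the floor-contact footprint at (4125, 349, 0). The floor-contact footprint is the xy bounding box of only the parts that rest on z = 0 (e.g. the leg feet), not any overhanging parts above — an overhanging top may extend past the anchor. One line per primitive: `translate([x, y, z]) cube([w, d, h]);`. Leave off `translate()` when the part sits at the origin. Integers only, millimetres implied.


translate([474, 218, 0]) cube([3651, 131, 2281]);


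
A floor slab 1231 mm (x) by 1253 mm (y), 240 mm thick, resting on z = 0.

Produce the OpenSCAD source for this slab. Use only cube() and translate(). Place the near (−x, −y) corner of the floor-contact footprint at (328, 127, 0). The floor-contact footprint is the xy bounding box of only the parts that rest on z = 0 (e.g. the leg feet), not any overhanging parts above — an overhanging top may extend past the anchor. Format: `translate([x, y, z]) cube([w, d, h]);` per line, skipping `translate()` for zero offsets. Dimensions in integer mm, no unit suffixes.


translate([328, 127, 0]) cube([1231, 1253, 240]);


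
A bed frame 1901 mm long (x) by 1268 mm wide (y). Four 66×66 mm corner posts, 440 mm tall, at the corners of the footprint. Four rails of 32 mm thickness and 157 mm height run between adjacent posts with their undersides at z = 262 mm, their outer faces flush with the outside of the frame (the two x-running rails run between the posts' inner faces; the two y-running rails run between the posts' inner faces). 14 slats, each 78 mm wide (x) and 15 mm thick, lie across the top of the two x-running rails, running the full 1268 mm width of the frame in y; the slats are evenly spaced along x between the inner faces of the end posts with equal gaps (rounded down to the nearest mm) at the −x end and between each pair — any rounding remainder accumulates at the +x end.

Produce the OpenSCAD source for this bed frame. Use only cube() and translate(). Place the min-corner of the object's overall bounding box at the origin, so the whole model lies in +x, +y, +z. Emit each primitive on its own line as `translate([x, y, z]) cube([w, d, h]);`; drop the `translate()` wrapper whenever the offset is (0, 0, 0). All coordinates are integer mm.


cube([66, 66, 440]);
translate([0, 1202, 0]) cube([66, 66, 440]);
translate([1835, 0, 0]) cube([66, 66, 440]);
translate([1835, 1202, 0]) cube([66, 66, 440]);
translate([66, 0, 262]) cube([1769, 32, 157]);
translate([66, 1236, 262]) cube([1769, 32, 157]);
translate([0, 66, 262]) cube([32, 1136, 157]);
translate([1869, 66, 262]) cube([32, 1136, 157]);
translate([111, 0, 419]) cube([78, 1268, 15]);
translate([234, 0, 419]) cube([78, 1268, 15]);
translate([357, 0, 419]) cube([78, 1268, 15]);
translate([480, 0, 419]) cube([78, 1268, 15]);
translate([603, 0, 419]) cube([78, 1268, 15]);
translate([726, 0, 419]) cube([78, 1268, 15]);
translate([849, 0, 419]) cube([78, 1268, 15]);
translate([972, 0, 419]) cube([78, 1268, 15]);
translate([1095, 0, 419]) cube([78, 1268, 15]);
translate([1218, 0, 419]) cube([78, 1268, 15]);
translate([1341, 0, 419]) cube([78, 1268, 15]);
translate([1464, 0, 419]) cube([78, 1268, 15]);
translate([1587, 0, 419]) cube([78, 1268, 15]);
translate([1710, 0, 419]) cube([78, 1268, 15]);


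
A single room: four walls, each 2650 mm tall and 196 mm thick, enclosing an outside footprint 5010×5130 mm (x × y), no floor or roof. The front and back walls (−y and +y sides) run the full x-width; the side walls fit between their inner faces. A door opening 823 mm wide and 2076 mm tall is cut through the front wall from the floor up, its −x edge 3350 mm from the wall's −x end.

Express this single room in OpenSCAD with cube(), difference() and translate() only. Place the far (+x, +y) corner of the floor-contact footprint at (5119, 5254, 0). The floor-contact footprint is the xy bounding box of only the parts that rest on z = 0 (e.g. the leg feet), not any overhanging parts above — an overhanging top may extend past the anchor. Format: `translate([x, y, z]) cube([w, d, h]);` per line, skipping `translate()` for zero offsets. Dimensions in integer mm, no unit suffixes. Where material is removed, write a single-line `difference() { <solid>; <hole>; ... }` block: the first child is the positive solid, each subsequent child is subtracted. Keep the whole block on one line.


difference() { translate([109, 124, 0]) cube([5010, 196, 2650]); translate([3459, 124, 0]) cube([823, 196, 2076]); }
translate([109, 5058, 0]) cube([5010, 196, 2650]);
translate([109, 320, 0]) cube([196, 4738, 2650]);
translate([4923, 320, 0]) cube([196, 4738, 2650]);


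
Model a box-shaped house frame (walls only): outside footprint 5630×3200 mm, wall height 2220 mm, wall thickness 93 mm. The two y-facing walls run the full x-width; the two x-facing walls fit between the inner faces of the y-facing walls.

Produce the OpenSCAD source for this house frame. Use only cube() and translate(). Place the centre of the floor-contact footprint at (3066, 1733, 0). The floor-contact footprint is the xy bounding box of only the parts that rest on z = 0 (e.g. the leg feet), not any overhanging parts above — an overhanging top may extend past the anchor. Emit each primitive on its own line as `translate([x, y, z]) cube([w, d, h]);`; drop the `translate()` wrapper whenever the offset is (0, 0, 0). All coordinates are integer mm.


translate([251, 133, 0]) cube([5630, 93, 2220]);
translate([251, 3240, 0]) cube([5630, 93, 2220]);
translate([251, 226, 0]) cube([93, 3014, 2220]);
translate([5788, 226, 0]) cube([93, 3014, 2220]);


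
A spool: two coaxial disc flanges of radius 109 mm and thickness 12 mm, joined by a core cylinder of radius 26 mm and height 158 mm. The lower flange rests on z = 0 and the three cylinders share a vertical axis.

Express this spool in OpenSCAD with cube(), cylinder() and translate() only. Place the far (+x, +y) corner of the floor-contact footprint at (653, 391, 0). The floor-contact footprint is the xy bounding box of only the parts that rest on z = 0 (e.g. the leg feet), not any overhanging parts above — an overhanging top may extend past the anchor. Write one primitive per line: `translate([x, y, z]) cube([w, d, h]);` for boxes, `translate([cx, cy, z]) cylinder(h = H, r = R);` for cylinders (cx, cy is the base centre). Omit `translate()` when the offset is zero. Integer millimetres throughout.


translate([544, 282, 0]) cylinder(h = 12, r = 109);
translate([544, 282, 12]) cylinder(h = 158, r = 26);
translate([544, 282, 170]) cylinder(h = 12, r = 109);


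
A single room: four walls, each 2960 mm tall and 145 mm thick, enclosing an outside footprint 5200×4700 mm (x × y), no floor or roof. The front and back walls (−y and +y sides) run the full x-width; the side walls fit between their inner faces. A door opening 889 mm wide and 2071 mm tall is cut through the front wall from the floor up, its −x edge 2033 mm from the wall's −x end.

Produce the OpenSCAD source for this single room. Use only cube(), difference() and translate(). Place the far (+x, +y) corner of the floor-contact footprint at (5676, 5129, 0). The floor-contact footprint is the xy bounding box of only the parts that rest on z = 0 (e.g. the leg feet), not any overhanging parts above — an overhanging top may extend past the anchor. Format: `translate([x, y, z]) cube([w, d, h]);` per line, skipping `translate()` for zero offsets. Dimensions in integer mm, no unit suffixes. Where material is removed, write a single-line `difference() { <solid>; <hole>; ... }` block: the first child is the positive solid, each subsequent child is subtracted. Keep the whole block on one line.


difference() { translate([476, 429, 0]) cube([5200, 145, 2960]); translate([2509, 429, 0]) cube([889, 145, 2071]); }
translate([476, 4984, 0]) cube([5200, 145, 2960]);
translate([476, 574, 0]) cube([145, 4410, 2960]);
translate([5531, 574, 0]) cube([145, 4410, 2960]);


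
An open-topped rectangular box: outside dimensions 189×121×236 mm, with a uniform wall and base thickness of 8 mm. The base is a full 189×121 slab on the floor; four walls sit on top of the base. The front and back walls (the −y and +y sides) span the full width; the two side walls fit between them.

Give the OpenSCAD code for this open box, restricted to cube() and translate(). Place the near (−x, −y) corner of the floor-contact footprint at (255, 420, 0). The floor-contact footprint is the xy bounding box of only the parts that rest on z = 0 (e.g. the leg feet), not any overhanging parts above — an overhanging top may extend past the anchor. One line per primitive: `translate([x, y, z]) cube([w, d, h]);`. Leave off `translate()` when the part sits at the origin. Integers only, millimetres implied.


translate([255, 420, 0]) cube([189, 121, 8]);
translate([255, 420, 8]) cube([189, 8, 228]);
translate([255, 533, 8]) cube([189, 8, 228]);
translate([255, 428, 8]) cube([8, 105, 228]);
translate([436, 428, 8]) cube([8, 105, 228]);


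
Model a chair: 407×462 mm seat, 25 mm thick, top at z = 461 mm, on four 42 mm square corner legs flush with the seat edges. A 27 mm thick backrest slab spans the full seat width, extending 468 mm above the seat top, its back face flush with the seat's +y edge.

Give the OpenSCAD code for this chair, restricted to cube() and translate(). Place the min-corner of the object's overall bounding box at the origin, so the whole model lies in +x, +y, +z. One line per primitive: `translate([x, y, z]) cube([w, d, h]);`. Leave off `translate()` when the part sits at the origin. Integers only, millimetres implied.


translate([0, 0, 436]) cube([407, 462, 25]);
cube([42, 42, 436]);
translate([365, 0, 0]) cube([42, 42, 436]);
translate([0, 420, 0]) cube([42, 42, 436]);
translate([365, 420, 0]) cube([42, 42, 436]);
translate([0, 435, 461]) cube([407, 27, 468]);


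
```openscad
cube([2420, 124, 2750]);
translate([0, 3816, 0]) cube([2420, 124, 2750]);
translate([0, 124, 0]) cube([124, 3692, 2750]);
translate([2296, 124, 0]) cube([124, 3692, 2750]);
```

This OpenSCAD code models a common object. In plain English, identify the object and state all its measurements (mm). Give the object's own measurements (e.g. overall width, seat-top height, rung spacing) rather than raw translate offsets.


The wall frame of a small rectangular building: four walls, each 2750 mm tall and 124 mm thick, enclosing a footprint 2420 mm (x) by 3940 mm (y) outside-to-outside, with no floor or roof. The front and back walls (the −y and +y sides) span the full width; the two side walls fit between them.


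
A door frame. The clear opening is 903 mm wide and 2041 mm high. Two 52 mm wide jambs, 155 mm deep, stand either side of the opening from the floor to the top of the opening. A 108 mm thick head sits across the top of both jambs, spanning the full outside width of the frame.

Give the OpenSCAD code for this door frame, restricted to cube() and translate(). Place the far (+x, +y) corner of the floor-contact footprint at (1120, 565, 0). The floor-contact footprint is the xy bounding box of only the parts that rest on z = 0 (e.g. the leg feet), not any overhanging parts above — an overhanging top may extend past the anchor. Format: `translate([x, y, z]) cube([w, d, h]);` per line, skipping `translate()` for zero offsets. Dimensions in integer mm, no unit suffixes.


translate([113, 410, 0]) cube([52, 155, 2041]);
translate([1068, 410, 0]) cube([52, 155, 2041]);
translate([113, 410, 2041]) cube([1007, 155, 108]);


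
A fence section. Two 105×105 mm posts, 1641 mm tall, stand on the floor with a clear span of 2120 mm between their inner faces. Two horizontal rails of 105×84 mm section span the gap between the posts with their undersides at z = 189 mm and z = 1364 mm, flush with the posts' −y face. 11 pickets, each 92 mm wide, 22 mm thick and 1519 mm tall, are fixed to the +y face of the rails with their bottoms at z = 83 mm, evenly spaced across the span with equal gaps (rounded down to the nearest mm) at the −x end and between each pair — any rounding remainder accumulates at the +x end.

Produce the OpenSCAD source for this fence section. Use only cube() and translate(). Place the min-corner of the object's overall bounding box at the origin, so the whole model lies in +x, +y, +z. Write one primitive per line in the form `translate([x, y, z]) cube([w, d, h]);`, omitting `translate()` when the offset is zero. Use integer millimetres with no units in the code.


cube([105, 105, 1641]);
translate([2225, 0, 0]) cube([105, 105, 1641]);
translate([105, 0, 189]) cube([2120, 105, 84]);
translate([105, 0, 1364]) cube([2120, 105, 84]);
translate([197, 105, 83]) cube([92, 22, 1519]);
translate([381, 105, 83]) cube([92, 22, 1519]);
translate([565, 105, 83]) cube([92, 22, 1519]);
translate([749, 105, 83]) cube([92, 22, 1519]);
translate([933, 105, 83]) cube([92, 22, 1519]);
translate([1117, 105, 83]) cube([92, 22, 1519]);
translate([1301, 105, 83]) cube([92, 22, 1519]);
translate([1485, 105, 83]) cube([92, 22, 1519]);
translate([1669, 105, 83]) cube([92, 22, 1519]);
translate([1853, 105, 83]) cube([92, 22, 1519]);
translate([2037, 105, 83]) cube([92, 22, 1519]);


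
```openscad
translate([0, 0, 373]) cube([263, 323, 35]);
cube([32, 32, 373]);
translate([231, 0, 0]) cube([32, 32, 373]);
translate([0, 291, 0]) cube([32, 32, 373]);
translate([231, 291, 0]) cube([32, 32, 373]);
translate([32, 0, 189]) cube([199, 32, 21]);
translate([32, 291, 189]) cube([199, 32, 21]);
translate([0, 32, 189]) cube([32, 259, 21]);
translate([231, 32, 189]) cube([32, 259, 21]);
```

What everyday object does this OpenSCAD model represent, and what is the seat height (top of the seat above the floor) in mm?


A stool. The seat height is 408 mm.

A 263×323×35 slab at z = 373 on four corner posts — a stool. The seat top is 373 + 35 = 408 mm.


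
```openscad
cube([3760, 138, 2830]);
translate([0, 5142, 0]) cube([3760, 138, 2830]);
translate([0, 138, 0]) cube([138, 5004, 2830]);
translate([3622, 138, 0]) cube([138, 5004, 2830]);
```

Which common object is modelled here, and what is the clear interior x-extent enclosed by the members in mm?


A house (or room) frame. The interior width is 3484 mm.

Four 2830 mm walls enclosing a rectangle with no floor or roof — a room or house frame. Outside width is 3760 mm and wall thickness is 138 mm, so the interior width is 3760 − 2 × 138 = 3484 mm.


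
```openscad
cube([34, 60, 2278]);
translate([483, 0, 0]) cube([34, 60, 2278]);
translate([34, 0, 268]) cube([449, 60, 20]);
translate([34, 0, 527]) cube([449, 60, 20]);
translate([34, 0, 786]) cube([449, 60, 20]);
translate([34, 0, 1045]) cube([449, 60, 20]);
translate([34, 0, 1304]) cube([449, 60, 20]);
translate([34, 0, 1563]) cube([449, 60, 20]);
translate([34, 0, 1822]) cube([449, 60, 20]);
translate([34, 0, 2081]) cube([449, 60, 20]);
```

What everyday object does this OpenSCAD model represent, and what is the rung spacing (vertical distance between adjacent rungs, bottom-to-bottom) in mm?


A ladder. The rung spacing is 259 mm.

Two tall 34×60 posts with 8 short bars between them — a ladder. Adjacent rungs sit at z = 268 and z = 527, so the spacing is 527 − 268 = 259 mm.


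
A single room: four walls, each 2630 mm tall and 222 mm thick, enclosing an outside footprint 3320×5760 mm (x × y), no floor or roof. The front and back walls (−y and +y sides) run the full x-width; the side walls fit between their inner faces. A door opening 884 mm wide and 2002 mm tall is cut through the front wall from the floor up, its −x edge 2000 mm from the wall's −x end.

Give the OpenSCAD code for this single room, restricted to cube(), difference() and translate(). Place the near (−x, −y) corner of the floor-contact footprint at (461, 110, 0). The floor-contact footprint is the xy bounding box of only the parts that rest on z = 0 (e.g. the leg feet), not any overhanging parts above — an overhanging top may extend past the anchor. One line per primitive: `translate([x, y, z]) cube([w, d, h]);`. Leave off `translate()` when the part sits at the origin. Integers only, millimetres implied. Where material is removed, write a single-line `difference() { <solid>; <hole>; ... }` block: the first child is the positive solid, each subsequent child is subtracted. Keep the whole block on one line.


difference() { translate([461, 110, 0]) cube([3320, 222, 2630]); translate([2461, 110, 0]) cube([884, 222, 2002]); }
translate([461, 5648, 0]) cube([3320, 222, 2630]);
translate([461, 332, 0]) cube([222, 5316, 2630]);
translate([3559, 332, 0]) cube([222, 5316, 2630]);


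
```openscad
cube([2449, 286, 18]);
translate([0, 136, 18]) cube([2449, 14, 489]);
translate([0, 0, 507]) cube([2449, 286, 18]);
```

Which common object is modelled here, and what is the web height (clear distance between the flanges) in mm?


An I-beam. The web height is 489 mm.

Two wide flanges with a thin centred web — an I-beam. Overall 525 mm minus two 18 mm flanges gives a web of 525 − 2·18 = 489 mm.


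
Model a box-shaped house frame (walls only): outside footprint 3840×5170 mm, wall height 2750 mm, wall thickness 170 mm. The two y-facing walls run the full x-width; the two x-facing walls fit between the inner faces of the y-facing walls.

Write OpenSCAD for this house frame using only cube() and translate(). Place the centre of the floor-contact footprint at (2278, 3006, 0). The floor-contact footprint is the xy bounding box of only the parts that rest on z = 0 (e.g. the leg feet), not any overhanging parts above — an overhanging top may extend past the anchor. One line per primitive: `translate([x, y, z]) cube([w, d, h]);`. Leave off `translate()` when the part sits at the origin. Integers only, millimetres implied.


translate([358, 421, 0]) cube([3840, 170, 2750]);
translate([358, 5421, 0]) cube([3840, 170, 2750]);
translate([358, 591, 0]) cube([170, 4830, 2750]);
translate([4028, 591, 0]) cube([170, 4830, 2750]);


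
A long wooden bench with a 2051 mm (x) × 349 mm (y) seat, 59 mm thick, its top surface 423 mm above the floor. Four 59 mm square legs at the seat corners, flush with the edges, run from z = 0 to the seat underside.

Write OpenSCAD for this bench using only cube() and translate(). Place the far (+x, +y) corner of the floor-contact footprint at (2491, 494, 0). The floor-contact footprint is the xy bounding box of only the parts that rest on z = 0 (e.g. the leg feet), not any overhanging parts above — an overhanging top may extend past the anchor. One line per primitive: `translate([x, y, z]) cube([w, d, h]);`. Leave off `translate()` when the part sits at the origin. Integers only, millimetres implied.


translate([440, 145, 364]) cube([2051, 349, 59]);
translate([440, 145, 0]) cube([59, 59, 364]);
translate([440, 435, 0]) cube([59, 59, 364]);
translate([2432, 145, 0]) cube([59, 59, 364]);
translate([2432, 435, 0]) cube([59, 59, 364]);


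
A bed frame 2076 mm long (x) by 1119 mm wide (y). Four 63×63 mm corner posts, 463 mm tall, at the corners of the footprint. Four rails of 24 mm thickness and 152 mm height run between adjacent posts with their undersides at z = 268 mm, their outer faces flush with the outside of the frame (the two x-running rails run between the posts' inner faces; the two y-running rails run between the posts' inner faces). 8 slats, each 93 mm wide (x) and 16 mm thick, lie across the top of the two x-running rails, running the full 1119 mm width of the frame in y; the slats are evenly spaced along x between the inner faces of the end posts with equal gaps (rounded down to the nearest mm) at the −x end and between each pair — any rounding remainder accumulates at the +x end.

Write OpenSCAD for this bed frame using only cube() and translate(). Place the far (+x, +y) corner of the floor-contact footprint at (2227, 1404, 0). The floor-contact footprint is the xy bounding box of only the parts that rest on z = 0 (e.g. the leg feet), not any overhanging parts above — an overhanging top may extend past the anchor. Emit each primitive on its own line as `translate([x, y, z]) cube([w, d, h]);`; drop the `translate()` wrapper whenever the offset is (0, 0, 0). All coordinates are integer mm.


translate([151, 285, 0]) cube([63, 63, 463]);
translate([151, 1341, 0]) cube([63, 63, 463]);
translate([2164, 285, 0]) cube([63, 63, 463]);
translate([2164, 1341, 0]) cube([63, 63, 463]);
translate([214, 285, 268]) cube([1950, 24, 152]);
translate([214, 1380, 268]) cube([1950, 24, 152]);
translate([151, 348, 268]) cube([24, 993, 152]);
translate([2203, 348, 268]) cube([24, 993, 152]);
translate([348, 285, 420]) cube([93, 1119, 16]);
translate([575, 285, 420]) cube([93, 1119, 16]);
translate([802, 285, 420]) cube([93, 1119, 16]);
translate([1029, 285, 420]) cube([93, 1119, 16]);
translate([1256, 285, 420]) cube([93, 1119, 16]);
translate([1483, 285, 420]) cube([93, 1119, 16]);
translate([1710, 285, 420]) cube([93, 1119, 16]);
translate([1937, 285, 420]) cube([93, 1119, 16]);


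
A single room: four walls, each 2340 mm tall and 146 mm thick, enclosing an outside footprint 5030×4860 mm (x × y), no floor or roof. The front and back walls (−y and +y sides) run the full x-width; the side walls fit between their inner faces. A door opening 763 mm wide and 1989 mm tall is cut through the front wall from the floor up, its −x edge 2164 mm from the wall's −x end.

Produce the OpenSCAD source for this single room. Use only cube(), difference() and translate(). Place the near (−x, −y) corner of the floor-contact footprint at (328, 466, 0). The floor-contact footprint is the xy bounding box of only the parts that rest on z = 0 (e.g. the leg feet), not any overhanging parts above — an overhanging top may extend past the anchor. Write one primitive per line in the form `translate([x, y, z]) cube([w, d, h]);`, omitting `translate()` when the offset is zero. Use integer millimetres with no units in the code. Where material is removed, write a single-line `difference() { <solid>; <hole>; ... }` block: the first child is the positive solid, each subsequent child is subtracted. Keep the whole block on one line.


difference() { translate([328, 466, 0]) cube([5030, 146, 2340]); translate([2492, 466, 0]) cube([763, 146, 1989]); }
translate([328, 5180, 0]) cube([5030, 146, 2340]);
translate([328, 612, 0]) cube([146, 4568, 2340]);
translate([5212, 612, 0]) cube([146, 4568, 2340]);


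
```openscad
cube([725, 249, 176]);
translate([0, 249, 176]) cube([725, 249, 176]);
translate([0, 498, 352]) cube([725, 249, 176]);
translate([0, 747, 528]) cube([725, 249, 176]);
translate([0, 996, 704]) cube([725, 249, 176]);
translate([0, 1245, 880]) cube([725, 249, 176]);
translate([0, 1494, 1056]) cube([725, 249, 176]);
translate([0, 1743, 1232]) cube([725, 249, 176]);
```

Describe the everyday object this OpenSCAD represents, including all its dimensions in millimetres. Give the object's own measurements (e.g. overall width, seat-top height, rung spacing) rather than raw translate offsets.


A straight staircase of 8 solid steps. Each step is 725 mm wide (x), 249 mm deep (y, the going) and 176 mm tall (the rise). The first step rests on the floor; each subsequent step sits one going further in +y and one rise higher in +z, directly behind and above the previous step with no overlap.


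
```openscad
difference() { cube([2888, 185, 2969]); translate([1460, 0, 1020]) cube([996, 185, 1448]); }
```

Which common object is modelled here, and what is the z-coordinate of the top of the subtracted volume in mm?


A wall with a window opening. The window head height is 2468 mm.

A wall with a rectangular opening subtracted — a window. Sill at z = 1020, opening 1448 mm tall, so the head is at 1020 + 1448 = 2468 mm.


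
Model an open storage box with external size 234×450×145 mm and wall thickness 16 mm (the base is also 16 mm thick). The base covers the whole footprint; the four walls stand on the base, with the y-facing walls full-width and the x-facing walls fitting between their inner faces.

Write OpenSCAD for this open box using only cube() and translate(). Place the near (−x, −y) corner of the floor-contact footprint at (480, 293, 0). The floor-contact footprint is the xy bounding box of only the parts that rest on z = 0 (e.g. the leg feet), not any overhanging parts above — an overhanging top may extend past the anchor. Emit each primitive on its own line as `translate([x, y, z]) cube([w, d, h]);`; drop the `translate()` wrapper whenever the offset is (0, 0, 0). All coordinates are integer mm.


translate([480, 293, 0]) cube([234, 450, 16]);
translate([480, 293, 16]) cube([234, 16, 129]);
translate([480, 727, 16]) cube([234, 16, 129]);
translate([480, 309, 16]) cube([16, 418, 129]);
translate([698, 309, 16]) cube([16, 418, 129]);


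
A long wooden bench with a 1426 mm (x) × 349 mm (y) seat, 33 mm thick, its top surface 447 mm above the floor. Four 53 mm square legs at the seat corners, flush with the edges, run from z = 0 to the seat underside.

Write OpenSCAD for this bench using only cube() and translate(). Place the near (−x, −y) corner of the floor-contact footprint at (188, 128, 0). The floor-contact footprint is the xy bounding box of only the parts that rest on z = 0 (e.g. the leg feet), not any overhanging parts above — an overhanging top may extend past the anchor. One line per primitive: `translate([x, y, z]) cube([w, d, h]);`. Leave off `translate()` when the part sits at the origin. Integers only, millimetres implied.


// leg_h = 447 − 33 = 414
translate([188, 128, 414]) cube([1426, 349, 33]);
translate([188, 128, 0]) cube([53, 53, 414]);
translate([188, 424, 0]) cube([53, 53, 414]);
translate([1561, 128, 0]) cube([53, 53, 414]);
translate([1561, 424, 0]) cube([53, 53, 414]);


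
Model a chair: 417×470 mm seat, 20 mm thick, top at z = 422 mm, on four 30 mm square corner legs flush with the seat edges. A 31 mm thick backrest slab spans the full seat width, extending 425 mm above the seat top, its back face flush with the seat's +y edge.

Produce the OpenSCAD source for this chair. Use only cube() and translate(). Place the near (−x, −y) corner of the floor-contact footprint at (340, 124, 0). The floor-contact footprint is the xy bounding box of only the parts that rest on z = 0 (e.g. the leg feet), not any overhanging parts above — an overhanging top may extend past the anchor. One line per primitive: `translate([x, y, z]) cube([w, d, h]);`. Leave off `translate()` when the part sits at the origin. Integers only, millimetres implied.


translate([340, 124, 402]) cube([417, 470, 20]);
translate([340, 124, 0]) cube([30, 30, 402]);
translate([727, 124, 0]) cube([30, 30, 402]);
translate([340, 564, 0]) cube([30, 30, 402]);
translate([727, 564, 0]) cube([30, 30, 402]);
translate([340, 563, 422]) cube([417, 31, 425]);


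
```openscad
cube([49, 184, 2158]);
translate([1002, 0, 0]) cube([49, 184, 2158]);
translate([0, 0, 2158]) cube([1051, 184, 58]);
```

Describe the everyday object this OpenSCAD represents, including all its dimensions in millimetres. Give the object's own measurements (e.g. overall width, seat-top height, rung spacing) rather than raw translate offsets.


A door frame. The clear opening is 953 mm wide and 2158 mm high. Two 49 mm wide jambs, 184 mm deep, stand either side of the opening from the floor to the top of the opening. A 58 mm thick head sits across the top of both jambs, spanning the full outside width of the frame.


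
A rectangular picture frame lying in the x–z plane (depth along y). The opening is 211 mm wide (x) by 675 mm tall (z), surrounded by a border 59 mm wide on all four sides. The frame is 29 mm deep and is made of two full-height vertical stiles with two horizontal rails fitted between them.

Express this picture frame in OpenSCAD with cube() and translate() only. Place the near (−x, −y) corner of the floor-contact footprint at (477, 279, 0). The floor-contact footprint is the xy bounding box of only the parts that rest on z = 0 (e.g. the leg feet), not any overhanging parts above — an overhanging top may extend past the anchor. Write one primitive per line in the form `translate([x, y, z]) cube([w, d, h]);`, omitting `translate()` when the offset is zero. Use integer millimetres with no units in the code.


translate([477, 279, 0]) cube([59, 29, 793]);
translate([747, 279, 0]) cube([59, 29, 793]);
translate([536, 279, 0]) cube([211, 29, 59]);
translate([536, 279, 734]) cube([211, 29, 59]);


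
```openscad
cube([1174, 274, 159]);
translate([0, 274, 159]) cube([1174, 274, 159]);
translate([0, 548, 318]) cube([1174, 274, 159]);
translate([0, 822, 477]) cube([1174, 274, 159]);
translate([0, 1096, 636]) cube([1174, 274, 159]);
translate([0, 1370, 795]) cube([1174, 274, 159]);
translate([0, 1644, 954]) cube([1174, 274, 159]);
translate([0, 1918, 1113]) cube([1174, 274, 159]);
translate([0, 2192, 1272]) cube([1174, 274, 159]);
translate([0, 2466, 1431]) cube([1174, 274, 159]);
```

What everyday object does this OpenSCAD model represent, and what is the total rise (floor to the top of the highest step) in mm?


A staircase. The total rise is 1590 mm.

10 identical blocks, each offset up and back from the previous — a staircase. Each step is 159 mm tall and there are 10 of them, so the total rise is 10 × 159 = 1590 mm.


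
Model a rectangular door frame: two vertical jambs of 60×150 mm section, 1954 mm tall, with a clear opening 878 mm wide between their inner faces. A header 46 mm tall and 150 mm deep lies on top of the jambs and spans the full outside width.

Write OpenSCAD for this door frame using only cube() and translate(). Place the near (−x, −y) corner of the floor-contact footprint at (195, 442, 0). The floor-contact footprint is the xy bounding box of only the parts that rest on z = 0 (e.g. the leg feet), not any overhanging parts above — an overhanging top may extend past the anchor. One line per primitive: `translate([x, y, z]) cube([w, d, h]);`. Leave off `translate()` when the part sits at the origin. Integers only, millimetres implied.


translate([195, 442, 0]) cube([60, 150, 1954]);
translate([1133, 442, 0]) cube([60, 150, 1954]);
translate([195, 442, 1954]) cube([998, 150, 46]);


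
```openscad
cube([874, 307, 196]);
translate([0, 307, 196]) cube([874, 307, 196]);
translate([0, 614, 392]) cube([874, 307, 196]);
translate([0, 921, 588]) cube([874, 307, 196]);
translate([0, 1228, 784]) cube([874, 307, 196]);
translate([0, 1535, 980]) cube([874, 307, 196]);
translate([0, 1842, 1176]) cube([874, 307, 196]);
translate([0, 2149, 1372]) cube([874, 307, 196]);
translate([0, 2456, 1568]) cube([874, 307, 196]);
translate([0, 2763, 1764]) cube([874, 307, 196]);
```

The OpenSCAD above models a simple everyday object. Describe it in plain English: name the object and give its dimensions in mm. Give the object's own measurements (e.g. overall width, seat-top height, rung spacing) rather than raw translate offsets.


A straight staircase of 10 solid steps. Each step is 874 mm wide (x), 307 mm deep (y, the going) and 196 mm tall (the rise). The first step rests on the floor; each subsequent step sits one going further in +y and one rise higher in +z, directly behind and above the previous step with no overlap.


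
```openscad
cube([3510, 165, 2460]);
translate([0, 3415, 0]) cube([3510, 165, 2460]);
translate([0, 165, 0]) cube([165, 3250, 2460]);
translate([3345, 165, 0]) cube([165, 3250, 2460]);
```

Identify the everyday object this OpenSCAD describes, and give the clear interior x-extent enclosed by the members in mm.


A house (or room) frame. The interior width is 3180 mm.

Four 2460 mm walls enclosing a rectangle with no floor or roof — a room or house frame. Outside width is 3510 mm and wall thickness is 165 mm, so the interior width is 3510 − 2 × 165 = 3180 mm.


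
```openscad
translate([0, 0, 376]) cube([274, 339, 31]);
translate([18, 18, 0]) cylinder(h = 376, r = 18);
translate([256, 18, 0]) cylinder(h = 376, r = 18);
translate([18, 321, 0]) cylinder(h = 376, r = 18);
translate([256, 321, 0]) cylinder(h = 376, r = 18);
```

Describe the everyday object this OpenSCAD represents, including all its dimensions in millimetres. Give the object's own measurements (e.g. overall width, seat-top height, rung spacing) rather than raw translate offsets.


A simple wooden stool: a rectangular seat 274 mm (x) by 339 mm (y), 31 mm thick, top face at z = 407 mm, on four round legs, each 36 mm in diameter. The legs rest on z = 0, each leg's axis is inset half a diameter from the nearest pair of seat edges (so the leg's bounding box is flush with the corner).


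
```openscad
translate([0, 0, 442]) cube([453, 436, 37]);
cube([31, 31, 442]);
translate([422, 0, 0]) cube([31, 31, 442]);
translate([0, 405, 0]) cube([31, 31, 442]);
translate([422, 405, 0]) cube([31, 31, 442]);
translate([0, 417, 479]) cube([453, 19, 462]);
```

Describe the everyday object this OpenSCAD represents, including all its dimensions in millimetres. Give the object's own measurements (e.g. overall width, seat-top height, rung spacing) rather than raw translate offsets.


A chair. The seat is a 453×436×37 mm slab with its top at z = 479 mm, on four 31×31 mm corner legs (flush with the seat edges, standing on z = 0). A flat backrest 19 mm thick, 462 mm tall, spans the full seat width and rises from the seat top along its +y edge, rear face flush with the rear of the seat.


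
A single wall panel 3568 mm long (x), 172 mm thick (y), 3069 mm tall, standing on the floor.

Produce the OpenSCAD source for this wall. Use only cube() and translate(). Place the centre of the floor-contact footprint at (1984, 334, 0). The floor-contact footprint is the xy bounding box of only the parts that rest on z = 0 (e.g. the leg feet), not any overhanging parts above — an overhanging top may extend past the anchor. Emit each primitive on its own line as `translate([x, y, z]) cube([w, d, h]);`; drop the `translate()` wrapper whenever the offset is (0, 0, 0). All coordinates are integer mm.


translate([200, 248, 0]) cube([3568, 172, 3069]);


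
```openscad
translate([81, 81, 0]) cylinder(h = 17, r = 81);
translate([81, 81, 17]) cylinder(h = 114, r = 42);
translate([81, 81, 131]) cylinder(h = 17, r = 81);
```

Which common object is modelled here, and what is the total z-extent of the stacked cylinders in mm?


A spool. The overall height is 148 mm.

Three coaxial cylinders, large–small–large — a spool. Two 17 mm flanges and a 114 mm core give 17 + 114 + 17 = 148 mm.


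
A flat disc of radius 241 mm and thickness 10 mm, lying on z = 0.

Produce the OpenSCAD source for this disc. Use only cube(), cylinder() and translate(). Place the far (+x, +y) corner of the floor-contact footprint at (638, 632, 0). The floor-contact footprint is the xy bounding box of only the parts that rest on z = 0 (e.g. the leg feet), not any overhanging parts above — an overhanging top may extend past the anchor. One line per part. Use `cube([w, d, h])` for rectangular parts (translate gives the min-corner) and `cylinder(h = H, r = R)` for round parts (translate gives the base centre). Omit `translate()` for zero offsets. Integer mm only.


translate([397, 391, 0]) cylinder(h = 10, r = 241);


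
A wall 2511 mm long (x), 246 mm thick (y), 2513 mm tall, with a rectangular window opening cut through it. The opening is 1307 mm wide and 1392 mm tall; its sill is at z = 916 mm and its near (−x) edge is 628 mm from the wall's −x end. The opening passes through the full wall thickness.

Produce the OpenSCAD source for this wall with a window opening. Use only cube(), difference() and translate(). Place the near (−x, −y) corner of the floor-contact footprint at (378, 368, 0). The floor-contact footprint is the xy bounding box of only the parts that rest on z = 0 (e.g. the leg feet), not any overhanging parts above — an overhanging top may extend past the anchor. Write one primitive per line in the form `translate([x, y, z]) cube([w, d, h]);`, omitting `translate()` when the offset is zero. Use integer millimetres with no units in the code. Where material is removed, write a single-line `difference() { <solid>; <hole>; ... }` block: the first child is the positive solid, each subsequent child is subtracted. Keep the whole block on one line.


difference() { translate([378, 368, 0]) cube([2511, 246, 2513]); translate([1006, 368, 916]) cube([1307, 246, 1392]); }
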